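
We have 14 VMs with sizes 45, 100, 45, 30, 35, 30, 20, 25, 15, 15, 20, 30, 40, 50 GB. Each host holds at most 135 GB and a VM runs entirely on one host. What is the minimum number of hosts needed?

4

Total = 100 + 50 + 45 + 45 + 40 + 35 + 30 + 30 + 30 + 25 + 20 + 20 + 15 + 15 = 500 GB.
Lower bound: ⌈500/135⌉ = 4 hosts.
A packing using 4 hosts:
  host 1: 100 + 35 = 135
  host 2: 50 + 45 + 40 = 135
  host 3: 45 + 30 + 30 + 30 = 135
  host 4: 25 + 20 + 20 + 15 + 15 = 95
This matches the lower bound, so 4 is optimal.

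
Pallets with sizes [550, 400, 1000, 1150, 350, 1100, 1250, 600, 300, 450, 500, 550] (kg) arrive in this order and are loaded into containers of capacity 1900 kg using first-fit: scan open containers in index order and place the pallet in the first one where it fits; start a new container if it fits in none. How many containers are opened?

5

  550 → container 1 (new)  [load 550/1900]
  400 → container 1  [load 950/1900]
  1000 → container 2 (new)  [load 1000/1900]
  1150 → container 3 (new)  [load 1150/1900]
  350 → container 1  [load 1300/1900]
  1100 → container 4 (new)  [load 1100/1900]
  1250 → container 5 (new)  [load 1250/1900]
  600 → container 1  [load 1900/1900]
  300 → container 2  [load 1300/1900]
  450 → container 2  [load 1750/1900]
  500 → container 3  [load 1650/1900]
  550 → container 4  [load 1650/1900]
5 containers opened.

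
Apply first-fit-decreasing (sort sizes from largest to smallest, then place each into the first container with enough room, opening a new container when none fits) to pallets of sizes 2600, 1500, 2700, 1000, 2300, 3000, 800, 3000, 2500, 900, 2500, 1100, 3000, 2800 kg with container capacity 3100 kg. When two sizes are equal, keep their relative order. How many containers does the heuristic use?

Sorted descending: 3000, 3000, 3000, 2800, 2700, 2600, 2500, 2500, 2300, 1500, 1100, 1000, 900, 800.
  3000 → container 1 (new)  [load 3000/3100]
  3000 → container 2 (new)  [load 3000/3100]
  3000 → container 3 (new)  [load 3000/3100]
  2800 → container 4 (new)  [load 2800/3100]
  2700 → container 5 (new)  [load 2700/3100]
  2600 → container 6 (new)  [load 2600/3100]
  2500 → container 7 (new)  [load 2500/3100]
  2500 → container 8 (new)  [load 2500/3100]
  2300 → container 9 (new)  [load 2300/3100]
  1500 → container 10 (new)  [load 1500/3100]
  1100 → container 10  [load 2600/3100]
  1000 → container 11 (new)  [load 1000/3100]
  900 → container 11  [load 1900/3100]
  800 → container 9  [load 3100/3100]
11 containers opened.

11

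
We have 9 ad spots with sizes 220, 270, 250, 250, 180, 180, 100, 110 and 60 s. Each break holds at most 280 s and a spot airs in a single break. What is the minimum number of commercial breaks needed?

Total = 270 + 250 + 250 + 220 + 180 + 180 + 110 + 100 + 60 = 1620 s.
Lower bound: ⌈1620/280⌉ = 6 commercial breaks.
A packing using 7 commercial breaks:
  break 1: 270 = 270
  break 2: 250 = 250
  break 3: 250 = 250
  break 4: 220 + 60 = 280
  break 5: 180 + 100 = 280
  break 6: 180 = 180
  break 7: 110 = 110
No arrangement into 6 commercial breaks stays within capacity, so 7 is optimal.

7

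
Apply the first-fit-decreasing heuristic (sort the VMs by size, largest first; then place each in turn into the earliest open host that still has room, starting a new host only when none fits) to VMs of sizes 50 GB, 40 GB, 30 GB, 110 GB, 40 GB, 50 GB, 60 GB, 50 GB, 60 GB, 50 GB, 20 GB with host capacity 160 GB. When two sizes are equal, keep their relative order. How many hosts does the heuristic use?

Sorted descending: 110, 60, 60, 50, 50, 50, 50, 40, 40, 30, 20.
  110 → host 1 (new)  [load 110/160]
  60 → host 2 (new)  [load 60/160]
  60 → host 2  [load 120/160]
  50 → host 1  [load 160/160]
  50 → host 3 (new)  [load 50/160]
  50 → host 3  [load 100/160]
  50 → host 3  [load 150/160]
  40 → host 2  [load 160/160]
  40 → host 4 (new)  [load 40/160]
  30 → host 4  [load 70/160]
  20 → host 4  [load 90/160]
4 hosts opened.

4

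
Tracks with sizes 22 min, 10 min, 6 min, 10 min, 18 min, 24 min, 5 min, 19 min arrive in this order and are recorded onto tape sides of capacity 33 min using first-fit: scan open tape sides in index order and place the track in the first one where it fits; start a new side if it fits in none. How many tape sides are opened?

  22 → side 1 (new)  [load 22/33]
  10 → side 1  [load 32/33]
  6 → side 2 (new)  [load 6/33]
  10 → side 2  [load 16/33]
  18 → side 3 (new)  [load 18/33]
  24 → side 4 (new)  [load 24/33]
  5 → side 2  [load 21/33]
  19 → side 5 (new)  [load 19/33]
5 tape sides opened.

5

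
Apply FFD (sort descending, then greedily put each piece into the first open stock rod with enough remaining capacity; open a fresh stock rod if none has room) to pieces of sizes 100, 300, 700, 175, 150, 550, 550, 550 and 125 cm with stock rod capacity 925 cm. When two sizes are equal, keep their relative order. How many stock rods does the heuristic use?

4

Sorted descending: 700, 550, 550, 550, 300, 175, 150, 125, 100.
  700 → stock rod 1 (new)  [load 700/925]
  550 → stock rod 2 (new)  [load 550/925]
  550 → stock rod 3 (new)  [load 550/925]
  550 → stock rod 4 (new)  [load 550/925]
  300 → stock rod 2  [load 850/925]
  175 → stock rod 1  [load 875/925]
  150 → stock rod 3  [load 700/925]
  125 → stock rod 3  [load 825/925]
  100 → stock rod 3  [load 925/925]
4 stock rods opened.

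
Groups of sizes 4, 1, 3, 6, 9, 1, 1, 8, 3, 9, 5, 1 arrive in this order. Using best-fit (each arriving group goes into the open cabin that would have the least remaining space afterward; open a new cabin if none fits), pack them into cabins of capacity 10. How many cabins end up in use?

  4 → cabin 1 (new)  [load 4/10]
  1 → cabin 1  [load 5/10]
  3 → cabin 1  [load 8/10]
  6 → cabin 2 (new)  [load 6/10]
  9 → cabin 3 (new)  [load 9/10]
  1 → cabin 3  [load 10/10]
  1 → cabin 1  [load 9/10]
  8 → cabin 4 (new)  [load 8/10]
  3 → cabin 2  [load 9/10]
  9 → cabin 5 (new)  [load 9/10]
  5 → cabin 6 (new)  [load 5/10]
  1 → cabin 1  [load 10/10]
6 cabins opened.

6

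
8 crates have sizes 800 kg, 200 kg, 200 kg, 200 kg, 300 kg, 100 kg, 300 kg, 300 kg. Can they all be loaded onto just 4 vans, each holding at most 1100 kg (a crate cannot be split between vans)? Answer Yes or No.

Yes

A valid assignment using 3 vans:
  van 1: 800 + 300 = 1100
  van 2: 300 + 300 + 200 + 200 + 100 = 1100
  van 3: 200 = 200
That uses only 3 ≤ 4, so 4 vans are enough.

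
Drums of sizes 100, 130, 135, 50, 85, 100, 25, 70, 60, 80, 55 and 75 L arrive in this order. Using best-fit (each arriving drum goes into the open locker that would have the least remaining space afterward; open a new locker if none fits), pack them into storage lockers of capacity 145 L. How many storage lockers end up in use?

  100 → locker 1 (new)  [load 100/145]
  130 → locker 2 (new)  [load 130/145]
  135 → locker 3 (new)  [load 135/145]
  50 → locker 4 (new)  [load 50/145]
  85 → locker 4  [load 135/145]
  100 → locker 5 (new)  [load 100/145]
  25 → locker 1  [load 125/145]
  70 → locker 6 (new)  [load 70/145]
  60 → locker 6  [load 130/145]
  80 → locker 7 (new)  [load 80/145]
  55 → locker 7  [load 135/145]
  75 → locker 8 (new)  [load 75/145]
8 storage lockers opened.

8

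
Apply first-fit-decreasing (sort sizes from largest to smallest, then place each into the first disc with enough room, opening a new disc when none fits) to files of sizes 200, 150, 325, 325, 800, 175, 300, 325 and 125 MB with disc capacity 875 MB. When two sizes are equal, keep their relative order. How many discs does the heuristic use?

4

Sorted descending: 800, 325, 325, 325, 300, 200, 175, 150, 125.
  800 → disc 1 (new)  [load 800/875]
  325 → disc 2 (new)  [load 325/875]
  325 → disc 2  [load 650/875]
  325 → disc 3 (new)  [load 325/875]
  300 → disc 3  [load 625/875]
  200 → disc 2  [load 850/875]
  175 → disc 3  [load 800/875]
  150 → disc 4 (new)  [load 150/875]
  125 → disc 4  [load 275/875]
4 discs opened.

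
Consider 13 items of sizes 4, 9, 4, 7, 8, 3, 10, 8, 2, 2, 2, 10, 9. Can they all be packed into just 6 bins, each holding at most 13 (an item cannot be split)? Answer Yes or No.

Total = 78; ⌈78/13⌉ = 6.
7 items each exceed half the capacity and cannot share a bin, forcing at least 7 bins.
At least 7 bins are required, but only 6 are allowed.

No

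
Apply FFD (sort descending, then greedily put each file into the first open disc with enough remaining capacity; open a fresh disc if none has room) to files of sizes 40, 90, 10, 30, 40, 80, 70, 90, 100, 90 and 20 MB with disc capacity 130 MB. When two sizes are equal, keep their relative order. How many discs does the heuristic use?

6

Sorted descending: 100, 90, 90, 90, 80, 70, 40, 40, 30, 20, 10.
  100 → disc 1 (new)  [load 100/130]
  90 → disc 2 (new)  [load 90/130]
  90 → disc 3 (new)  [load 90/130]
  90 → disc 4 (new)  [load 90/130]
  80 → disc 5 (new)  [load 80/130]
  70 → disc 6 (new)  [load 70/130]
  40 → disc 2  [load 130/130]
  40 → disc 3  [load 130/130]
  30 → disc 1  [load 130/130]
  20 → disc 4  [load 110/130]
  10 → disc 4  [load 120/130]
6 discs opened.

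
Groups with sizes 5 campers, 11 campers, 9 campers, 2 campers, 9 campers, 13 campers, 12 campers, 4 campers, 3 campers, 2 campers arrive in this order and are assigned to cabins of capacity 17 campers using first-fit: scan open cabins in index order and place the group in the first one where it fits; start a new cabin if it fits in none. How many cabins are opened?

5

  5 → cabin 1 (new)  [load 5/17]
  11 → cabin 1  [load 16/17]
  9 → cabin 2 (new)  [load 9/17]
  2 → cabin 2  [load 11/17]
  9 → cabin 3 (new)  [load 9/17]
  13 → cabin 4 (new)  [load 13/17]
  12 → cabin 5 (new)  [load 12/17]
  4 → cabin 2  [load 15/17]
  3 → cabin 3  [load 12/17]
  2 → cabin 2  [load 17/17]
5 cabins opened.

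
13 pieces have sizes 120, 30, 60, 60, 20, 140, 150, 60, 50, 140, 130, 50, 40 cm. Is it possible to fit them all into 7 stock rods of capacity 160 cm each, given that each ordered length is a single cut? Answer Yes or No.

A valid assignment using 7 stock rods:
  stock rod 1: 150 = 150
  stock rod 2: 140 + 20 = 160
  stock rod 3: 140 = 140
  stock rod 4: 130 + 30 = 160
  stock rod 5: 120 + 40 = 160
  stock rod 6: 60 + 60 = 120
  stock rod 7: 60 + 50 + 50 = 160
Every load is within 160 cm, so 7 stock rods suffice.

Yes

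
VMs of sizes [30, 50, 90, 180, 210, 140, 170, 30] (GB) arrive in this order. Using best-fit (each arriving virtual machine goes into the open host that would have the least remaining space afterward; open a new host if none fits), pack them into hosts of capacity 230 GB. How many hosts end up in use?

  30 → host 1 (new)  [load 30/230]
  50 → host 1  [load 80/230]
  90 → host 1  [load 170/230]
  180 → host 2 (new)  [load 180/230]
  210 → host 3 (new)  [load 210/230]
  140 → host 4 (new)  [load 140/230]
  170 → host 5 (new)  [load 170/230]
  30 → host 2  [load 210/230]
5 hosts opened.

5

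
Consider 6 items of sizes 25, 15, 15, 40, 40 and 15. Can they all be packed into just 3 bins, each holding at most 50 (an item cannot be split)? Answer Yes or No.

No

Total = 150; ⌈150/50⌉ = 3.
The bound of 3 does not rule out 3, but exhaustive search shows no assignment into 3 bins of capacity 50 exists — the minimum is 4.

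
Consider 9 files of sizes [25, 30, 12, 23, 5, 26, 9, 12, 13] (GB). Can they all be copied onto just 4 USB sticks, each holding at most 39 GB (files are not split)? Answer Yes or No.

No

Total = 155 GB; ⌈155/39⌉ = 4.
The bound of 4 does not rule out 4, but exhaustive search shows no assignment into 4 USB sticks of capacity 39 GB exists — the minimum is 5.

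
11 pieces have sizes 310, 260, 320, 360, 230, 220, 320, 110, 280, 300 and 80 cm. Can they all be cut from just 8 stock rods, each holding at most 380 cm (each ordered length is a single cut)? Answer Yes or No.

No

Total = 2790 cm; ⌈2790/380⌉ = 8.
9 pieces each exceed half the capacity and cannot share a stock rod, forcing at least 9 stock rods.
At least 9 stock rods are required, but only 8 are allowed.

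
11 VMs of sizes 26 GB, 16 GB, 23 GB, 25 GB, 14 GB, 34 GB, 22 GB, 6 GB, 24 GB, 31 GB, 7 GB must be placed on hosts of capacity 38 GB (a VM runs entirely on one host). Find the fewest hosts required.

7

Total = 34 + 31 + 26 + 25 + 24 + 23 + 22 + 16 + 14 + 7 + 6 = 228 GB.
Lower bound: ⌈228/38⌉ = 6 hosts.
Also, 7 VMs each exceed 19 GB, and no two of those can share a host, so at least 7 hosts are needed.
A packing using 7 hosts:
  host 1: 34 = 34
  host 2: 31 + 7 = 38
  host 3: 26 + 6 = 32
  host 4: 25 = 25
  host 5: 24 + 14 = 38
  host 6: 23 = 23
  host 7: 22 + 16 = 38
This matches the lower bound, so 7 is optimal.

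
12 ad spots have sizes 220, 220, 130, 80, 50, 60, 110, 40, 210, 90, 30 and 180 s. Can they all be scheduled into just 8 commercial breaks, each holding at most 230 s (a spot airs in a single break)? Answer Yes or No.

A valid assignment using 7 commercial breaks:
  break 1: 220 = 220
  break 2: 220 = 220
  break 3: 210 = 210
  break 4: 180 + 50 = 230
  break 5: 130 + 90 = 220
  break 6: 110 + 80 + 40 = 230
  break 7: 60 + 30 = 90
That uses only 7 ≤ 8, so 8 commercial breaks are enough.

Yes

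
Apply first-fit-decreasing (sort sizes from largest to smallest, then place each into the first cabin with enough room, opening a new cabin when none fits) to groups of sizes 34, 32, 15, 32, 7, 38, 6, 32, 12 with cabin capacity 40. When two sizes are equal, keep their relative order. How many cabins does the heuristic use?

Sorted descending: 38, 34, 32, 32, 32, 15, 12, 7, 6.
  38 → cabin 1 (new)  [load 38/40]
  34 → cabin 2 (new)  [load 34/40]
  32 → cabin 3 (new)  [load 32/40]
  32 → cabin 4 (new)  [load 32/40]
  32 → cabin 5 (new)  [load 32/40]
  15 → cabin 6 (new)  [load 15/40]
  12 → cabin 6  [load 27/40]
  7 → cabin 3  [load 39/40]
  6 → cabin 2  [load 40/40]
6 cabins opened.

6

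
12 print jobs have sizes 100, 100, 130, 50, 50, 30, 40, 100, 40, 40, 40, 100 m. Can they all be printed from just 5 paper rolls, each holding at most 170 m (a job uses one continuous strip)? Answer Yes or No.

Total = 820 m; ⌈820/170⌉ = 5.
The bound of 5 does not rule out 5, but exhaustive search shows no assignment into 5 paper rolls of capacity 170 m exists — the minimum is 6.

No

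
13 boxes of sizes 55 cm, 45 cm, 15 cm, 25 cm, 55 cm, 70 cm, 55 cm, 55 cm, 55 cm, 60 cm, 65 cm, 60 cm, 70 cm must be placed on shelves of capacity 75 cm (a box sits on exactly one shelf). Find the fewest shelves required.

Total = 70 + 70 + 65 + 60 + 60 + 55 + 55 + 55 + 55 + 55 + 45 + 25 + 15 = 685 cm.
Lower bound: ⌈685/75⌉ = 10 shelves.
Also, 11 boxes each exceed 75/2 cm, and no two of those can share a shelf, so at least 11 shelves are needed.
A packing using 11 shelves:
  shelf 1: 70 = 70
  shelf 2: 70 = 70
  shelf 3: 65 = 65
  shelf 4: 60 + 15 = 75
  shelf 5: 60 = 60
  shelf 6: 55 = 55
  shelf 7: 55 = 55
  shelf 8: 55 = 55
  shelf 9: 55 = 55
  shelf 10: 55 = 55
  shelf 11: 45 + 25 = 70
This matches the lower bound, so 11 is optimal.

11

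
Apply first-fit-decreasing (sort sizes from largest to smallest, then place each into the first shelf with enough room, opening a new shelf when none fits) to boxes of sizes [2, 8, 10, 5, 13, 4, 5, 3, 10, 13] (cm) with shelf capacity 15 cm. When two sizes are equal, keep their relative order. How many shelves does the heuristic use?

5

Sorted descending: 13, 13, 10, 10, 8, 5, 5, 4, 3, 2.
  13 → shelf 1 (new)  [load 13/15]
  13 → shelf 2 (new)  [load 13/15]
  10 → shelf 3 (new)  [load 10/15]
  10 → shelf 4 (new)  [load 10/15]
  8 → shelf 5 (new)  [load 8/15]
  5 → shelf 3  [load 15/15]
  5 → shelf 4  [load 15/15]
  4 → shelf 5  [load 12/15]
  3 → shelf 5  [load 15/15]
  2 → shelf 1  [load 15/15]
5 shelves opened.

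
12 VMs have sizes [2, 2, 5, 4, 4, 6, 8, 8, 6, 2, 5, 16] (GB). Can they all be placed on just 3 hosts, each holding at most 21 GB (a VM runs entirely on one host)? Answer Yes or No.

Total = 68 GB; ⌈68/21⌉ = 4.
At least 4 hosts are required, but only 3 are allowed.

No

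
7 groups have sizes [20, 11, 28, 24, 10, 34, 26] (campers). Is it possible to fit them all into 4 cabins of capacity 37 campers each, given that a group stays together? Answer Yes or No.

Total = 153 campers; ⌈153/37⌉ = 5.
At least 5 cabins are required, but only 4 are allowed.

No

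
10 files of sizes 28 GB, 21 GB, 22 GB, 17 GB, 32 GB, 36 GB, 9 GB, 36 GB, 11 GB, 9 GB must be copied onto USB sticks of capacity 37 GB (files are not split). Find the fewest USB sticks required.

7

Total = 36 + 36 + 32 + 28 + 22 + 21 + 17 + 11 + 9 + 9 = 221 GB.
Lower bound: ⌈221/37⌉ = 6 USB sticks.
A packing using 7 USB sticks:
  USB stick 1: 36 = 36
  USB stick 2: 36 = 36
  USB stick 3: 32 = 32
  USB stick 4: 28 + 9 = 37
  USB stick 5: 22 + 11 = 33
  USB stick 6: 21 + 9 = 30
  USB stick 7: 17 = 17
No arrangement into 6 USB sticks stays within capacity, so 7 is optimal.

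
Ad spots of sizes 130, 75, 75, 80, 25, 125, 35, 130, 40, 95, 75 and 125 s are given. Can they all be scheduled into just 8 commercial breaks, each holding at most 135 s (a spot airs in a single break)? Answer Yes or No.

No

Total = 1010 s; ⌈1010/135⌉ = 8.
9 ad spots each exceed half the capacity and cannot share a break, forcing at least 9 commercial breaks.
At least 9 commercial breaks are required, but only 8 are allowed.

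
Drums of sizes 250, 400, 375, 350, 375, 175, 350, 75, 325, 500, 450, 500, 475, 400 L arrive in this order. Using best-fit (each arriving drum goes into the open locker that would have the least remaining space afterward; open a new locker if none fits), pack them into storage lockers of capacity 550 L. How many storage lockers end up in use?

  250 → locker 1 (new)  [load 250/550]
  400 → locker 2 (new)  [load 400/550]
  375 → locker 3 (new)  [load 375/550]
  350 → locker 4 (new)  [load 350/550]
  375 → locker 5 (new)  [load 375/550]
  175 → locker 3  [load 550/550]
  350 → locker 6 (new)  [load 350/550]
  75 → locker 2  [load 475/550]
  325 → locker 7 (new)  [load 325/550]
  500 → locker 8 (new)  [load 500/550]
  450 → locker 9 (new)  [load 450/550]
  500 → locker 10 (new)  [load 500/550]
  475 → locker 11 (new)  [load 475/550]
  400 → locker 12 (new)  [load 400/550]
12 storage lockers opened.

12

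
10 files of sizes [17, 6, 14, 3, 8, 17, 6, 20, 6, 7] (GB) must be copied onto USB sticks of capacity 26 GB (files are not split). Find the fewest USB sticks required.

Total = 20 + 17 + 17 + 14 + 8 + 7 + 6 + 6 + 6 + 3 = 104 GB.
Lower bound: ⌈104/26⌉ = 4 USB sticks.
A packing using 5 USB sticks:
  USB stick 1: 20 + 6 = 26
  USB stick 2: 17 + 8 = 25
  USB stick 3: 17 + 7 = 24
  USB stick 4: 14 + 6 + 6 = 26
  USB stick 5: 3 = 3
No arrangement into 4 USB sticks stays within capacity, so 5 is optimal.

5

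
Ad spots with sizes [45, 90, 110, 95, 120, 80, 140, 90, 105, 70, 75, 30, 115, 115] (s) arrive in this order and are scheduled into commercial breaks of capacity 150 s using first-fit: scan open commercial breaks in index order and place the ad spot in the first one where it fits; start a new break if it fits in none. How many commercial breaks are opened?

11

  45 → break 1 (new)  [load 45/150]
  90 → break 1  [load 135/150]
  110 → break 2 (new)  [load 110/150]
  95 → break 3 (new)  [load 95/150]
  120 → break 4 (new)  [load 120/150]
  80 → break 5 (new)  [load 80/150]
  140 → break 6 (new)  [load 140/150]
  90 → break 7 (new)  [load 90/150]
  105 → break 8 (new)  [load 105/150]
  70 → break 5  [load 150/150]
  75 → break 9 (new)  [load 75/150]
  30 → break 2  [load 140/150]
  115 → break 10 (new)  [load 115/150]
  115 → break 11 (new)  [load 115/150]
11 commercial breaks opened.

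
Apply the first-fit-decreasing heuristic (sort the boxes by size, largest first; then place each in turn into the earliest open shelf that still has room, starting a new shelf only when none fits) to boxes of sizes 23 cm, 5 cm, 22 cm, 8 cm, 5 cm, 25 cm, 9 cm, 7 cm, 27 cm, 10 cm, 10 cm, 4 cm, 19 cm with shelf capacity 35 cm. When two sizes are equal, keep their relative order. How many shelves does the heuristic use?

6

Sorted descending: 27, 25, 23, 22, 19, 10, 10, 9, 8, 7, 5, 5, 4.
  27 → shelf 1 (new)  [load 27/35]
  25 → shelf 2 (new)  [load 25/35]
  23 → shelf 3 (new)  [load 23/35]
  22 → shelf 4 (new)  [load 22/35]
  19 → shelf 5 (new)  [load 19/35]
  10 → shelf 2  [load 35/35]
  10 → shelf 3  [load 33/35]
  9 → shelf 4  [load 31/35]
  8 → shelf 1  [load 35/35]
  7 → shelf 5  [load 26/35]
  5 → shelf 5  [load 31/35]
  5 → shelf 6 (new)  [load 5/35]
  4 → shelf 4  [load 35/35]
6 shelves opened.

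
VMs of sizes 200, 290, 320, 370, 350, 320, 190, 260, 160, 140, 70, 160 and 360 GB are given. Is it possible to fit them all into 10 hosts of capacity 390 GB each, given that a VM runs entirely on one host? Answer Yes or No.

A valid assignment using 10 hosts:
  host 1: 370 = 370
  host 2: 360 = 360
  host 3: 350 = 350
  host 4: 320 + 70 = 390
  host 5: 320 = 320
  host 6: 290 = 290
  host 7: 260 = 260
  host 8: 200 + 190 = 390
  host 9: 160 + 160 = 320
  host 10: 140 = 140
Every load is within 390 GB, so 10 hosts suffice.

Yes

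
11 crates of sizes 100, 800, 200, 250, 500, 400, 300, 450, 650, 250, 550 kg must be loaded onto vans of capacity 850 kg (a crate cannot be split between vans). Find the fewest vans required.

Total = 800 + 650 + 550 + 500 + 450 + 400 + 300 + 250 + 250 + 200 + 100 = 4450 kg.
Lower bound: ⌈4450/850⌉ = 6 vans.
A packing using 6 vans:
  van 1: 800 = 800
  van 2: 650 + 200 = 850
  van 3: 550 + 300 = 850
  van 4: 500 + 250 + 100 = 850
  van 5: 450 + 400 = 850
  van 6: 250 = 250
This matches the lower bound, so 6 is optimal.

6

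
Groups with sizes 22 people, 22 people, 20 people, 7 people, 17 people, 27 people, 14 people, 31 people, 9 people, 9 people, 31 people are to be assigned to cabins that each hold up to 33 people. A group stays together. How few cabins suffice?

7

Total = 31 + 31 + 27 + 22 + 22 + 20 + 17 + 14 + 9 + 9 + 7 = 209 people.
Lower bound: ⌈209/33⌉ = 7 cabins.
A packing using 7 cabins:
  cabin 1: 31 = 31
  cabin 2: 31 = 31
  cabin 3: 27 = 27
  cabin 4: 22 + 9 = 31
  cabin 5: 22 + 9 = 31
  cabin 6: 20 + 7 = 27
  cabin 7: 17 + 14 = 31
This matches the lower bound, so 7 is optimal.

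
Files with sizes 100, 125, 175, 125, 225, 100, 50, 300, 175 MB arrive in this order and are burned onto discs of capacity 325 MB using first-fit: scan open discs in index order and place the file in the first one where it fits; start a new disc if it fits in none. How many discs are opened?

5

  100 → disc 1 (new)  [load 100/325]
  125 → disc 1  [load 225/325]
  175 → disc 2 (new)  [load 175/325]
  125 → disc 2  [load 300/325]
  225 → disc 3 (new)  [load 225/325]
  100 → disc 1  [load 325/325]
  50 → disc 3  [load 275/325]
  300 → disc 4 (new)  [load 300/325]
  175 → disc 5 (new)  [load 175/325]
5 discs opened.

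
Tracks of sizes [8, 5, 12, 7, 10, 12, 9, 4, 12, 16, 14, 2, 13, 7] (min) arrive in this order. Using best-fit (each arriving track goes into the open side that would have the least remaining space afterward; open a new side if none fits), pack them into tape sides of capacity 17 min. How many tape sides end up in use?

9

  8 → side 1 (new)  [load 8/17]
  5 → side 1  [load 13/17]
  12 → side 2 (new)  [load 12/17]
  7 → side 3 (new)  [load 7/17]
  10 → side 3  [load 17/17]
  12 → side 4 (new)  [load 12/17]
  9 → side 5 (new)  [load 9/17]
  4 → side 1  [load 17/17]
  12 → side 6 (new)  [load 12/17]
  16 → side 7 (new)  [load 16/17]
  14 → side 8 (new)  [load 14/17]
  2 → side 8  [load 16/17]
  13 → side 9 (new)  [load 13/17]
  7 → side 5  [load 16/17]
9 tape sides opened.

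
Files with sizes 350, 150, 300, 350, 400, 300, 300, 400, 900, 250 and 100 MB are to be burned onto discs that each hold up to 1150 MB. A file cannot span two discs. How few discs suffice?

4

Total = 900 + 400 + 400 + 350 + 350 + 300 + 300 + 300 + 250 + 150 + 100 = 3800 MB.
Lower bound: ⌈3800/1150⌉ = 4 discs.
A packing using 4 discs:
  disc 1: 900 + 250 = 1150
  disc 2: 400 + 400 + 350 = 1150
  disc 3: 350 + 300 + 300 + 150 = 1100
  disc 4: 300 + 100 = 400
This matches the lower bound, so 4 is optimal.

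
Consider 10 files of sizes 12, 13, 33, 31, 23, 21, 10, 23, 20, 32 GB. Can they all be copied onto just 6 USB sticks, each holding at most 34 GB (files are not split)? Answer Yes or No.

No

Total = 218 GB; ⌈218/34⌉ = 7.
At least 7 USB sticks are required, but only 6 are allowed.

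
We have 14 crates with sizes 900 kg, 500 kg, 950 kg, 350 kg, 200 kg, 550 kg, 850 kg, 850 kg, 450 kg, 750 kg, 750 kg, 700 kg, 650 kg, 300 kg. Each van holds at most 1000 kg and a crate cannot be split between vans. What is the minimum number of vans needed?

10

Total = 950 + 900 + 850 + 850 + 750 + 750 + 700 + 650 + 550 + 500 + 450 + 350 + 300 + 200 = 8750 kg.
Lower bound: ⌈8750/1000⌉ = 9 vans.
A packing using 10 vans:
  van 1: 950 = 950
  van 2: 900 = 900
  van 3: 850 = 850
  van 4: 850 = 850
  van 5: 750 + 200 = 950
  van 6: 750 = 750
  van 7: 700 + 300 = 1000
  van 8: 650 + 350 = 1000
  van 9: 550 + 450 = 1000
  van 10: 500 = 500
No arrangement into 9 vans stays within capacity, so 10 is optimal.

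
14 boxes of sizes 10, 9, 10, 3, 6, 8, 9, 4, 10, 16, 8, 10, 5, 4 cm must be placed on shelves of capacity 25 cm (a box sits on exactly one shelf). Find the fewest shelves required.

5

Total = 16 + 10 + 10 + 10 + 10 + 9 + 9 + 8 + 8 + 6 + 5 + 4 + 4 + 3 = 112 cm.
Lower bound: ⌈112/25⌉ = 5 shelves.
A packing using 5 shelves:
  shelf 1: 16 + 9 = 25
  shelf 2: 10 + 10 + 5 = 25
  shelf 3: 10 + 10 + 4 = 24
  shelf 4: 9 + 8 + 8 = 25
  shelf 5: 6 + 4 + 3 = 13
This matches the lower bound, so 5 is optimal.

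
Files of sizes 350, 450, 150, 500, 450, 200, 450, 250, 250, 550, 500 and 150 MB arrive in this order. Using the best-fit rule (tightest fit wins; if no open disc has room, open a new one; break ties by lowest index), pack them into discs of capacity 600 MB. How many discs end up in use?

8

  350 → disc 1 (new)  [load 350/600]
  450 → disc 2 (new)  [load 450/600]
  150 → disc 2  [load 600/600]
  500 → disc 3 (new)  [load 500/600]
  450 → disc 4 (new)  [load 450/600]
  200 → disc 1  [load 550/600]
  450 → disc 5 (new)  [load 450/600]
  250 → disc 6 (new)  [load 250/600]
  250 → disc 6  [load 500/600]
  550 → disc 7 (new)  [load 550/600]
  500 → disc 8 (new)  [load 500/600]
  150 → disc 4  [load 600/600]
8 discs opened.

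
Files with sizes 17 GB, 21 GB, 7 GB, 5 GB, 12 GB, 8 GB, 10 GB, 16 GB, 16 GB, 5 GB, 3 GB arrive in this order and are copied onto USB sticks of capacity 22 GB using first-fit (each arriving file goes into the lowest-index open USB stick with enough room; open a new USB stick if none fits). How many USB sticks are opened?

6

  17 → USB stick 1 (new)  [load 17/22]
  21 → USB stick 2 (new)  [load 21/22]
  7 → USB stick 3 (new)  [load 7/22]
  5 → USB stick 1  [load 22/22]
  12 → USB stick 3  [load 19/22]
  8 → USB stick 4 (new)  [load 8/22]
  10 → USB stick 4  [load 18/22]
  16 → USB stick 5 (new)  [load 16/22]
  16 → USB stick 6 (new)  [load 16/22]
  5 → USB stick 5  [load 21/22]
  3 → USB stick 3  [load 22/22]
6 USB sticks opened.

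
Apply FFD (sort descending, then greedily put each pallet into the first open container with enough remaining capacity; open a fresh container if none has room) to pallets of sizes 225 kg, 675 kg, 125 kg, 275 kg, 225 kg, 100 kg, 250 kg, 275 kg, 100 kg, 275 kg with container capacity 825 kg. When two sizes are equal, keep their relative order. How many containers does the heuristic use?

4

Sorted descending: 675, 275, 275, 275, 250, 225, 225, 125, 100, 100.
  675 → container 1 (new)  [load 675/825]
  275 → container 2 (new)  [load 275/825]
  275 → container 2  [load 550/825]
  275 → container 2  [load 825/825]
  250 → container 3 (new)  [load 250/825]
  225 → container 3  [load 475/825]
  225 → container 3  [load 700/825]
  125 → container 1  [load 800/825]
  100 → container 3  [load 800/825]
  100 → container 4 (new)  [load 100/825]
4 containers opened.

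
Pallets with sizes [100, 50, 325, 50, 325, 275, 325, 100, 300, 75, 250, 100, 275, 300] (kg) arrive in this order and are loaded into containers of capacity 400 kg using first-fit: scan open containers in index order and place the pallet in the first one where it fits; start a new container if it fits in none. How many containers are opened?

9

  100 → container 1 (new)  [load 100/400]
  50 → container 1  [load 150/400]
  325 → container 2 (new)  [load 325/400]
  50 → container 1  [load 200/400]
  325 → container 3 (new)  [load 325/400]
  275 → container 4 (new)  [load 275/400]
  325 → container 5 (new)  [load 325/400]
  100 → container 1  [load 300/400]
  300 → container 6 (new)  [load 300/400]
  75 → container 1  [load 375/400]
  250 → container 7 (new)  [load 250/400]
  100 → container 4  [load 375/400]
  275 → container 8 (new)  [load 275/400]
  300 → container 9 (new)  [load 300/400]
9 containers opened.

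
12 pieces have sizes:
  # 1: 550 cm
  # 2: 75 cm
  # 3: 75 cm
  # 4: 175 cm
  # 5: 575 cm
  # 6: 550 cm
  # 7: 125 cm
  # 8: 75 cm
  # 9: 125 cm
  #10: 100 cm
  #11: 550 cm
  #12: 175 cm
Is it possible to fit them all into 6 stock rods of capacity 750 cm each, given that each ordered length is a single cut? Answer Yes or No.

Yes

A valid assignment using 5 stock rods:
  stock rod 1: 575 + 175 = 750
  stock rod 2: 550 + 175 = 725
  stock rod 3: 550 + 125 + 75 = 750
  stock rod 4: 550 + 125 + 75 = 750
  stock rod 5: 100 + 75 = 175
That uses only 5 ≤ 6, so 6 stock rods are enough.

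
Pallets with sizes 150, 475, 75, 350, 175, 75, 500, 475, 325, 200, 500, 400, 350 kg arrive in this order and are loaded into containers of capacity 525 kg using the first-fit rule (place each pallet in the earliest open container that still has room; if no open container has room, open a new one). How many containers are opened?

  150 → container 1 (new)  [load 150/525]
  475 → container 2 (new)  [load 475/525]
  75 → container 1  [load 225/525]
  350 → container 3 (new)  [load 350/525]
  175 → container 1  [load 400/525]
  75 → container 1  [load 475/525]
  500 → container 4 (new)  [load 500/525]
  475 → container 5 (new)  [load 475/525]
  325 → container 6 (new)  [load 325/525]
  200 → container 6  [load 525/525]
  500 → container 7 (new)  [load 500/525]
  400 → container 8 (new)  [load 400/525]
  350 → container 9 (new)  [load 350/525]
9 containers opened.

9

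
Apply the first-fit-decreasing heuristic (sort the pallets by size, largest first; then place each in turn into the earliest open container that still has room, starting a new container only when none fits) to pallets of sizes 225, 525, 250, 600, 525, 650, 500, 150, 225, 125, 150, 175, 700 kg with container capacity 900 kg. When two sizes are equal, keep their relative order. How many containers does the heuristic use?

6

Sorted descending: 700, 650, 600, 525, 525, 500, 250, 225, 225, 175, 150, 150, 125.
  700 → container 1 (new)  [load 700/900]
  650 → container 2 (new)  [load 650/900]
  600 → container 3 (new)  [load 600/900]
  525 → container 4 (new)  [load 525/900]
  525 → container 5 (new)  [load 525/900]
  500 → container 6 (new)  [load 500/900]
  250 → container 2  [load 900/900]
  225 → container 3  [load 825/900]
  225 → container 4  [load 750/900]
  175 → container 1  [load 875/900]
  150 → container 4  [load 900/900]
  150 → container 5  [load 675/900]
  125 → container 5  [load 800/900]
6 containers opened.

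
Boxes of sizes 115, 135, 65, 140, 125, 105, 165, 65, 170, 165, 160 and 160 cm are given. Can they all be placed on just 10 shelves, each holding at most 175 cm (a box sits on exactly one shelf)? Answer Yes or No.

No

Total = 1570 cm; ⌈1570/175⌉ = 9.
10 boxes each exceed half the capacity and cannot share a shelf, forcing at least 10 shelves.
The bound of 10 does not rule out 10, but exhaustive search shows no assignment into 10 shelves of capacity 175 cm exists — the minimum is 11.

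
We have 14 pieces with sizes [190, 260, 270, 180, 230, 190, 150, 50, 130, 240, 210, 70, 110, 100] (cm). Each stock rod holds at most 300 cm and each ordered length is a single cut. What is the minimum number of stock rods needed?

9

Total = 270 + 260 + 240 + 230 + 210 + 190 + 190 + 180 + 150 + 130 + 110 + 100 + 70 + 50 = 2380 cm.
Lower bound: ⌈2380/300⌉ = 8 stock rods.
A packing using 9 stock rods:
  stock rod 1: 270 = 270
  stock rod 2: 260 = 260
  stock rod 3: 240 + 50 = 290
  stock rod 4: 230 + 70 = 300
  stock rod 5: 210 = 210
  stock rod 6: 190 + 110 = 300
  stock rod 7: 190 + 100 = 290
  stock rod 8: 180 = 180
  stock rod 9: 150 + 130 = 280
No arrangement into 8 stock rods stays within capacity, so 9 is optimal.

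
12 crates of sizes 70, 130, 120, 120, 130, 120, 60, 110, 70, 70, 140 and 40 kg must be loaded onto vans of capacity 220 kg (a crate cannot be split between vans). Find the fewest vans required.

Total = 140 + 130 + 130 + 120 + 120 + 120 + 110 + 70 + 70 + 70 + 60 + 40 = 1180 kg.
Lower bound: ⌈1180/220⌉ = 6 vans.
A packing using 7 vans:
  van 1: 140 + 70 = 210
  van 2: 130 + 70 = 200
  van 3: 130 + 70 = 200
  van 4: 120 + 60 + 40 = 220
  van 5: 120 = 120
  van 6: 120 = 120
  van 7: 110 = 110
No arrangement into 6 vans stays within capacity, so 7 is optimal.

7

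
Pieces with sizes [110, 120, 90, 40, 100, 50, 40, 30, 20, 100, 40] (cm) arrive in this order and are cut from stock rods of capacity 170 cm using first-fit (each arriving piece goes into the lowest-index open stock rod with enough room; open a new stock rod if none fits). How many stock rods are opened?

  110 → stock rod 1 (new)  [load 110/170]
  120 → stock rod 2 (new)  [load 120/170]
  90 → stock rod 3 (new)  [load 90/170]
  40 → stock rod 1  [load 150/170]
  100 → stock rod 4 (new)  [load 100/170]
  50 → stock rod 2  [load 170/170]
  40 → stock rod 3  [load 130/170]
  30 → stock rod 3  [load 160/170]
  20 → stock rod 1  [load 170/170]
  100 → stock rod 5 (new)  [load 100/170]
  40 → stock rod 4  [load 140/170]
5 stock rods opened.

5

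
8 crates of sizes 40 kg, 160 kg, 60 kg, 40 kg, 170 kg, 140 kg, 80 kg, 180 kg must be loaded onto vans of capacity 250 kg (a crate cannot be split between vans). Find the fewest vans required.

Total = 180 + 170 + 160 + 140 + 80 + 60 + 40 + 40 = 870 kg.
Lower bound: ⌈870/250⌉ = 4 vans.
A packing using 4 vans:
  van 1: 180 + 60 = 240
  van 2: 170 + 80 = 250
  van 3: 160 + 40 + 40 = 240
  van 4: 140 = 140
This matches the lower bound, so 4 is optimal.

4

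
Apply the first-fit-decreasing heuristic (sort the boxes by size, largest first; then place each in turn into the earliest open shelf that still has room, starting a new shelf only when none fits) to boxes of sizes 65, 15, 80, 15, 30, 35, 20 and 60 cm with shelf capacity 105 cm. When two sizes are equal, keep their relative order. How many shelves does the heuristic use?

4

Sorted descending: 80, 65, 60, 35, 30, 20, 15, 15.
  80 → shelf 1 (new)  [load 80/105]
  65 → shelf 2 (new)  [load 65/105]
  60 → shelf 3 (new)  [load 60/105]
  35 → shelf 2  [load 100/105]
  30 → shelf 3  [load 90/105]
  20 → shelf 1  [load 100/105]
  15 → shelf 3  [load 105/105]
  15 → shelf 4 (new)  [load 15/105]
4 shelves opened.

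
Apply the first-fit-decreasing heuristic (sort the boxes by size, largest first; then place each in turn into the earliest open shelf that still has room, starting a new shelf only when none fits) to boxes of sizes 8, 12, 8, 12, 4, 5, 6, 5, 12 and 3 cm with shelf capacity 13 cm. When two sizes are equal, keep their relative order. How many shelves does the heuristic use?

Sorted descending: 12, 12, 12, 8, 8, 6, 5, 5, 4, 3.
  12 → shelf 1 (new)  [load 12/13]
  12 → shelf 2 (new)  [load 12/13]
  12 → shelf 3 (new)  [load 12/13]
  8 → shelf 4 (new)  [load 8/13]
  8 → shelf 5 (new)  [load 8/13]
  6 → shelf 6 (new)  [load 6/13]
  5 → shelf 4  [load 13/13]
  5 → shelf 5  [load 13/13]
  4 → shelf 6  [load 10/13]
  3 → shelf 6  [load 13/13]
6 shelves opened.

6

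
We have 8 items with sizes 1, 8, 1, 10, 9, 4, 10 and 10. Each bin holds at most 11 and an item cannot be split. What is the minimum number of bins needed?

Total = 10 + 10 + 10 + 9 + 8 + 4 + 1 + 1 = 53.
Lower bound: ⌈53/11⌉ = 5 bins.
A packing using 6 bins:
  bin 1: 10 + 1 = 11
  bin 2: 10 + 1 = 11
  bin 3: 10 = 10
  bin 4: 9 = 9
  bin 5: 8 = 8
  bin 6: 4 = 4
No arrangement into 5 bins stays within capacity, so 6 is optimal.

6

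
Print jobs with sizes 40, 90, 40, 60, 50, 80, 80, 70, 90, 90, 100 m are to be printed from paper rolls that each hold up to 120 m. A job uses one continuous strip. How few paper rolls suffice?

Total = 100 + 90 + 90 + 90 + 80 + 80 + 70 + 60 + 50 + 40 + 40 = 790 m.
Lower bound: ⌈790/120⌉ = 7 paper rolls.
A packing using 8 paper rolls:
  roll 1: 100 = 100
  roll 2: 90 = 90
  roll 3: 90 = 90
  roll 4: 90 = 90
  roll 5: 80 + 40 = 120
  roll 6: 80 + 40 = 120
  roll 7: 70 + 50 = 120
  roll 8: 60 = 60
No arrangement into 7 paper rolls stays within capacity, so 8 is optimal.

8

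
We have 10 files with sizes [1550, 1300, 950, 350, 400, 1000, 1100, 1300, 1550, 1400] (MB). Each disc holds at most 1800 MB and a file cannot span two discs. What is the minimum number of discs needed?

8

Total = 1550 + 1550 + 1400 + 1300 + 1300 + 1100 + 1000 + 950 + 400 + 350 = 10900 MB.
Lower bound: ⌈10900/1800⌉ = 7 discs.
Also, 8 files each exceed 900 MB, and no two of those can share a disc, so at least 8 discs are needed.
A packing using 8 discs:
  disc 1: 1550 = 1550
  disc 2: 1550 = 1550
  disc 3: 1400 + 400 = 1800
  disc 4: 1300 + 350 = 1650
  disc 5: 1300 = 1300
  disc 6: 1100 = 1100
  disc 7: 1000 = 1000
  disc 8: 950 = 950
This matches the lower bound, so 8 is optimal.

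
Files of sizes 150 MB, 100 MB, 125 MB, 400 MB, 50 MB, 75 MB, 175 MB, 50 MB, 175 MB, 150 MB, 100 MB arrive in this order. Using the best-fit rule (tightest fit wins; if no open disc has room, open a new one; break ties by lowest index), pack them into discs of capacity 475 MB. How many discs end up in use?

4

  150 → disc 1 (new)  [load 150/475]
  100 → disc 1  [load 250/475]
  125 → disc 1  [load 375/475]
  400 → disc 2 (new)  [load 400/475]
  50 → disc 2  [load 450/475]
  75 → disc 1  [load 450/475]
  175 → disc 3 (new)  [load 175/475]
  50 → disc 3  [load 225/475]
  175 → disc 3  [load 400/475]
  150 → disc 4 (new)  [load 150/475]
  100 → disc 4  [load 250/475]
4 discs opened.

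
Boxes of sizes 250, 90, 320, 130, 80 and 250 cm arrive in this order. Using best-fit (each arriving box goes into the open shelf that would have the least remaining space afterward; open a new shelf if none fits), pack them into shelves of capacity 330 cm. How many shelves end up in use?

4

  250 → shelf 1 (new)  [load 250/330]
  90 → shelf 2 (new)  [load 90/330]
  320 → shelf 3 (new)  [load 320/330]
  130 → shelf 2  [load 220/330]
  80 → shelf 1  [load 330/330]
  250 → shelf 4 (new)  [load 250/330]
4 shelves opened.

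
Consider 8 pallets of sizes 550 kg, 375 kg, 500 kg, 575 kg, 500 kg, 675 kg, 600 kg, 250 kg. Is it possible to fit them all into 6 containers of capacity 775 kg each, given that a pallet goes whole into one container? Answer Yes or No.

No

Total = 4025 kg; ⌈4025/775⌉ = 6.
The bound of 6 does not rule out 6, but exhaustive search shows no assignment into 6 containers of capacity 775 kg exists — the minimum is 7.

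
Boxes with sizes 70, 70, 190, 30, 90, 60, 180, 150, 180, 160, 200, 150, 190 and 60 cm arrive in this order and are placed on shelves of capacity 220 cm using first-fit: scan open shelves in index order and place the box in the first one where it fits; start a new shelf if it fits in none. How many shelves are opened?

10

  70 → shelf 1 (new)  [load 70/220]
  70 → shelf 1  [load 140/220]
  190 → shelf 2 (new)  [load 190/220]
  30 → shelf 1  [load 170/220]
  90 → shelf 3 (new)  [load 90/220]
  60 → shelf 3  [load 150/220]
  180 → shelf 4 (new)  [load 180/220]
  150 → shelf 5 (new)  [load 150/220]
  180 → shelf 6 (new)  [load 180/220]
  160 → shelf 7 (new)  [load 160/220]
  200 → shelf 8 (new)  [load 200/220]
  150 → shelf 9 (new)  [load 150/220]
  190 → shelf 10 (new)  [load 190/220]
  60 → shelf 3  [load 210/220]
10 shelves opened.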